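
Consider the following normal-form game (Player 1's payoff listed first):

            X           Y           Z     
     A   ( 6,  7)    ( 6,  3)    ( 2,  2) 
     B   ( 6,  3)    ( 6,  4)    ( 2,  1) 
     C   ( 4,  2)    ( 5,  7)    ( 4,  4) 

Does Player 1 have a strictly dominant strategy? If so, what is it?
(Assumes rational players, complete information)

No strictly dominant strategy exists for Player 1

Work:
A strategy strictly dominates another if it gives a strictly higher payoff against every opponent action. Compare each pair of P1's strategies column-by-column:
  A vs B: [6 vs 6, 6 vs 6, 2 vs 2] → A does not strictly dominate B (column X: 6 ≤ 6)
  A vs C: [6 vs 4, 6 vs 5, 2 vs 4] → A does not strictly dominate C (column Z: 2 ≤ 4)
  B vs A: [6 vs 6, 6 vs 6, 2 vs 2] → B does not strictly dominate A (column X: 6 ≤ 6)
  B vs C: [6 vs 4, 6 vs 5, 2 vs 4] → B does not strictly dominate C (column Z: 2 ≤ 4)
  C vs A: [4 vs 6, 5 vs 6, 4 vs 2] → C does not strictly dominate A (column X: 4 ≤ 6)
  C vs B: [4 vs 6, 5 vs 6, 4 vs 2] → C does not strictly dominate B (column X: 4 ≤ 6)
No single strategy strictly dominates all others → no strictly dominant strategy.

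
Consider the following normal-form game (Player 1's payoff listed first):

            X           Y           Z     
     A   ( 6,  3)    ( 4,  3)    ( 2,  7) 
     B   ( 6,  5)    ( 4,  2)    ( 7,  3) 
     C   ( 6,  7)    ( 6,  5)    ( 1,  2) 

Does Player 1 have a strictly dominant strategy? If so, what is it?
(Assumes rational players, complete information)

No strictly dominant strategy exists for Player 1

Work:
A strategy strictly dominates another if it gives a strictly higher payoff against every opponent action. Compare each pair of P1's strategies column-by-column:
  A vs B: [6 vs 6, 4 vs 4, 2 vs 7] → A does not strictly dominate B (column X: 6 ≤ 6)
  A vs C: [6 vs 6, 4 vs 6, 2 vs 1] → A does not strictly dominate C (column X: 6 ≤ 6)
  B vs A: [6 vs 6, 4 vs 4, 7 vs 2] → B does not strictly dominate A (column X: 6 ≤ 6)
  B vs C: [6 vs 6, 4 vs 6, 7 vs 1] → B does not strictly dominate C (column X: 6 ≤ 6)
  C vs A: [6 vs 6, 6 vs 4, 1 vs 2] → C does not strictly dominate A (column X: 6 ≤ 6)
  C vs B: [6 vs 6, 6 vs 4, 1 vs 7] → C does not strictly dominate B (column X: 6 ≤ 6)
No single strategy strictly dominates all others → no strictly dominant strategy.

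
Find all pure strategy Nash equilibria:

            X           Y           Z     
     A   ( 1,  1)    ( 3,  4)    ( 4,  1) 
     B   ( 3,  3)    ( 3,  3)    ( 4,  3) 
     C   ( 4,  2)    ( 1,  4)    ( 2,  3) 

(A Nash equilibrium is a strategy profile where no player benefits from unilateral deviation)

Nash equilibrium: (A, Y), (B, Y), (B, Z)

Work:
Best responses:
  P1 vs X: payoffs [1, 3, 4] → best response C (payoff 4)
  P1 vs Y: payoffs [3, 3, 1] → best response A/B (payoff 3)
  P1 vs Z: payoffs [4, 4, 2] → best response A/B (payoff 4)
  P2 vs A: payoffs [1, 4, 1] → best response Y (payoff 4)
  P2 vs B: payoffs [3, 3, 3] → best response X/Y/Z (payoff 3)
  P2 vs C: payoffs [2, 4, 3] → best response Y (payoff 4)
Mutual best responses: (A,Y), (B,Y), (B,Z) → Nash equilibria.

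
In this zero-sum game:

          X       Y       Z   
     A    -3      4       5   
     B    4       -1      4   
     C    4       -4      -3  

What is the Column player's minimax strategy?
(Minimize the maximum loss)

Column should play X or Y (all achieve the minimum), value = 4

Work:
Column player minimizes Row's maximum payoff:
Column X: max payoff to Row = 4
Column Y: max payoff to Row = 4
Column Z: max payoff to Row = 5
Minimum is 4, achieved by columns X, Y (tied).
Each of X or Y is a minimax strategy.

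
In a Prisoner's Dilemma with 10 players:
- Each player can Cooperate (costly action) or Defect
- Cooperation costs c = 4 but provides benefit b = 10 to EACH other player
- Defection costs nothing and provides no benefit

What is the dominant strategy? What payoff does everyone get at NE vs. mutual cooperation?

Dominant: Defect; NE payoff = 0; Coop payoff = 86

Work:
Defect dominates (saves cost c = 4, benefit to others is external)
NE: All defect → everyone gets 0
If all cooperate: each receives (9)×10 - 4 = 86
Social dilemma: 86 > 0 but NE gives 0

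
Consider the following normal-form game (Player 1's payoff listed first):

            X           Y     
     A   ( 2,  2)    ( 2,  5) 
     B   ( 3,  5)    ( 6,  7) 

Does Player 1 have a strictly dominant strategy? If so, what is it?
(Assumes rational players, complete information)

Yes, Player 1's strictly dominant strategy is B

Work:
A strategy strictly dominates another if it gives a strictly higher payoff against every opponent action. Compare each pair of P1's strategies column-by-column:
  A vs B: [2 vs 3, 2 vs 6] → A does not strictly dominate B (column X: 2 ≤ 3)
  B vs A: [3 vs 2, 6 vs 2] → B strictly dominates A
B strictly dominates every other strategy → strictly dominant.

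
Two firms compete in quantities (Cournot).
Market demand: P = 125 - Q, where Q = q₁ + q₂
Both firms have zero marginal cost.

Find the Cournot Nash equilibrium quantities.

q₁* = q₂* = 41.67; P* = 41.67

Work:
Profit: π_i = P·q_i = (a - q_i - q_j)·q_i
FOC: ∂π_i/∂q_i = a - 2q_i - q_j = 0
Reaction function: q_i = (125 - q_j)/2
Symmetry: q* = 125/3 = 41.67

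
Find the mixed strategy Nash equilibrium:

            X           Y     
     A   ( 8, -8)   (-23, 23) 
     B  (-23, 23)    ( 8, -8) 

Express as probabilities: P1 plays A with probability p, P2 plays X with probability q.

p = 0.5, q = 0.5

Work:
Find probabilities that make opponent indifferent:
P2 chooses q to make P1 indifferent between A and B
P1 chooses p to make P2 indifferent between X and Y
Mixed NE: P1 plays (A: 0.5, B: 0.5), P2 plays (X: 0.5, Y: 0.5)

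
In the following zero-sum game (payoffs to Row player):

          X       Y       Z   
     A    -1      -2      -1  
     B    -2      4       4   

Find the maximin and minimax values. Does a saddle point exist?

Maximin = -2, Minimax = -1, Saddle: False

Work:
Row minimums: [-2, -2] → maximin = -2
Column maximums: [-1, 4, 4] → minimax = -1
No saddle point (maximin ≠ minimax). Mixed strategy needed.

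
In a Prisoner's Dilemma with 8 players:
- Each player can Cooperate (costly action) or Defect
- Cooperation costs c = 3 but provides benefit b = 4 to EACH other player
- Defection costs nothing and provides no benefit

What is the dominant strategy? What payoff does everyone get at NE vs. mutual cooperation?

Dominant: Defect; NE payoff = 0; Coop payoff = 25

Work:
Defect dominates (saves cost c = 3, benefit to others is external)
NE: All defect → everyone gets 0
If all cooperate: each receives (7)×4 - 3 = 25
Social dilemma: 25 > 0 but NE gives 0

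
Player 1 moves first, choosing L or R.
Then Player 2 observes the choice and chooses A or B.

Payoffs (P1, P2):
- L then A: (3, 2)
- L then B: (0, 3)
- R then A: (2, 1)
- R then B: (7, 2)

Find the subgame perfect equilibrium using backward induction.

P1 plays R, P2 plays B after L and B after R; Payoff (7, 2)

Work:
Backward induction:
After L: P2 chooses B → P1 gets 0
After R: P2 chooses B → P1 gets 7
P1 chooses R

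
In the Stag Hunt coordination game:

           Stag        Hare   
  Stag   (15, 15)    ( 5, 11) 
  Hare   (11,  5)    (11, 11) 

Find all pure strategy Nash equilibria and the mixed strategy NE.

Pure NE: (Stag, Stag) and (Hare, Hare); Mixed NE: p = 0.6, q = 0.6

Work:
Check pure NE:
(Stag, Stag): (15, 15) - no unilateral deviation beneficial
(Hare, Hare): (11, 11) - no unilateral deviation beneficial
Mixed NE: P1 plays Stag with p = 0.6, P2 plays Stag with q = 0.6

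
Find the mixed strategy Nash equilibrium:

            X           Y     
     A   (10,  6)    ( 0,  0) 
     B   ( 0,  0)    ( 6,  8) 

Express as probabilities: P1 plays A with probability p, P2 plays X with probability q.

p = 0.5714, q = 0.375

Work:
Find probabilities that make opponent indifferent:
P2 chooses q to make P1 indifferent between A and B
P1 chooses p to make P2 indifferent between X and Y
Mixed NE: P1 plays (A: 0.5714, B: 0.4286), P2 plays (X: 0.375, Y: 0.625)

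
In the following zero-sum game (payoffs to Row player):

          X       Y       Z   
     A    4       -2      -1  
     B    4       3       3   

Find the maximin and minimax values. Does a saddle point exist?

Maximin = 3, Minimax = 3, Saddle: True

Work:
Row minimums: [-2, 3] → maximin = 3
Column maximums: [4, 3, 3] → minimax = 3
Saddle point exists! Game value = 3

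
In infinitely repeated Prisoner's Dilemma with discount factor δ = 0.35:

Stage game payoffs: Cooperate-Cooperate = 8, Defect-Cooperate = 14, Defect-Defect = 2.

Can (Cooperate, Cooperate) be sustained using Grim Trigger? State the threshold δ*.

δ* = 0.5; since δ = 0.35 < 0.5, cooperation cannot be sustained

Work:
For Grim Trigger:
Cooperate forever: 8/(1-δ)
Defect then punished: 14 + 2·δ/(1-δ)
Need: 8/(1-δ) ≥ 14 + 2·δ/(1-δ)
Solving: δ ≥ (T-R)/(T-P) = (14-8)/(14-2) = 0.5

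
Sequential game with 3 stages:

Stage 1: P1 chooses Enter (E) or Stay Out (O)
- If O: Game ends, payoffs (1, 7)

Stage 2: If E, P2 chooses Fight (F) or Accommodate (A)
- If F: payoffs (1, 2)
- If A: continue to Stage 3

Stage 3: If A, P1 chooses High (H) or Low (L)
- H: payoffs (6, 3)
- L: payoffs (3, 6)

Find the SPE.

SPE: (E, A, H); Outcome (6, 3)

Work:
Stage 3: P1 chooses H (6 vs 3)
Stage 2: P2: F->2, A->3 (anticipating H). Choose A
Stage 1: P1: O->1, E->6 (anticipating A, H). Choose E
SPE path: E -> A -> H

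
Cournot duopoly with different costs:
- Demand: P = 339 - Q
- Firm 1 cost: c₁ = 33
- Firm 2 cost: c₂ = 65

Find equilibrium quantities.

q₁* = 112.67, q₂* = 80.67

Work:
Reaction: q₁ = (339 - 33 - q₂)/2
Reaction: q₂ = (339 - 65 - q₁)/2
Solve simultaneously:
q₁* = (339 - 2×33 + 65)/3 = 112.67
q₂* = (339 - 2×65 + 33)/3 = 80.67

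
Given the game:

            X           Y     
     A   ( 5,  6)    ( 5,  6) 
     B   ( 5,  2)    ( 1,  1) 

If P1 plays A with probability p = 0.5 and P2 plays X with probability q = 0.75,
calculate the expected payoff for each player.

E[P1] = 4.5, E[P2] = 3.875

Work:
E[P1] = p·q·π₁(A,X) + p·(1-q)·π₁(A,Y) + (1-p)·q·π₁(B,X) + (1-p)·(1-q)·π₁(B,Y)
= 0.5·0.75·5 + 0.5·0.25·5 + 0.5·0.75·5 + 0.5·0.25·1
= 4.5

E[P2] = 3.875 (similar calculation)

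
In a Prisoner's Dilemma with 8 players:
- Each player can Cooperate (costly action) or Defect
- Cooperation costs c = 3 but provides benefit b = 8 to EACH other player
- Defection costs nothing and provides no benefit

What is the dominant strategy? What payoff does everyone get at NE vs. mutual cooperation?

Dominant: Defect; NE payoff = 0; Coop payoff = 53

Work:
Defect dominates (saves cost c = 3, benefit to others is external)
NE: All defect → everyone gets 0
If all cooperate: each receives (7)×8 - 3 = 53
Social dilemma: 53 > 0 but NE gives 0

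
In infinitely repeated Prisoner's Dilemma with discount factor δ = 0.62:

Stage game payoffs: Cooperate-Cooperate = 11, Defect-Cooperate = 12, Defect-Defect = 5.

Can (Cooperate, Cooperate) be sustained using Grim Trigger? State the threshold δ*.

δ* = 0.1429; since δ = 0.62 ≥ 0.1429, cooperation can be sustained

Work:
For Grim Trigger:
Cooperate forever: 11/(1-δ)
Defect then punished: 12 + 5·δ/(1-δ)
Need: 11/(1-δ) ≥ 12 + 5·δ/(1-δ)
Solving: δ ≥ (T-R)/(T-P) = (12-11)/(12-5) = 0.1429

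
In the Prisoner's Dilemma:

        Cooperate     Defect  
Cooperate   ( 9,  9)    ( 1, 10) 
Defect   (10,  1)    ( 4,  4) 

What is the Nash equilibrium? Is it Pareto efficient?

(Defect, Defect) is NE; not Pareto efficient

Work:
Defect dominates Cooperate for both players:
If P2 cooperates: Defect (10) > Cooperate (9)
If P2 defects: Defect (4) > Cooperate (1)
NE: (Defect, Defect) with payoff (4, 4)
But (Cooperate, Cooperate) = (9, 9) Pareto dominates (4, 4)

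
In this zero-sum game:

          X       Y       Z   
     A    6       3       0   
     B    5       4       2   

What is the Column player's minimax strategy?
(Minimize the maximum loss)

Column should play Z, value = 2

Work:
Column player minimizes Row's maximum payoff:
Column X: max payoff to Row = 6
Column Y: max payoff to Row = 4
Column Z: max payoff to Row = 2
Minimum is 2, achieved by column Z.
Minimax strategy: Z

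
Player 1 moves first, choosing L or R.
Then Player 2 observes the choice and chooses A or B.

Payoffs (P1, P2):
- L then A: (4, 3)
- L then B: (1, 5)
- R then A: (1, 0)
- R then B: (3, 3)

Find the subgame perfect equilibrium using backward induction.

P1 plays R, P2 plays B after L and B after R; Payoff (3, 3)

Work:
Backward induction:
After L: P2 chooses B → P1 gets 1
After R: P2 chooses B → P1 gets 3
P1 chooses R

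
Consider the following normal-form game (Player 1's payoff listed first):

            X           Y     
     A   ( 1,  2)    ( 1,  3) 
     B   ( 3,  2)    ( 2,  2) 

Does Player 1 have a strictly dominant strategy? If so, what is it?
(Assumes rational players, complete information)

Yes, Player 1's strictly dominant strategy is B

Work:
A strategy strictly dominates another if it gives a strictly higher payoff against every opponent action. Compare each pair of P1's strategies column-by-column:
  A vs B: [1 vs 3, 1 vs 2] → A does not strictly dominate B (column X: 1 ≤ 3)
  B vs A: [3 vs 1, 2 vs 1] → B strictly dominates A
B strictly dominates every other strategy → strictly dominant.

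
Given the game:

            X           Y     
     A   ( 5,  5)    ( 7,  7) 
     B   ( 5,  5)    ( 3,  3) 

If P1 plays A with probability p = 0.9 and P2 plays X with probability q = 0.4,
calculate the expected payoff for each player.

E[P1] = 5.96, E[P2] = 5.96

Work:
E[P1] = p·q·π₁(A,X) + p·(1-q)·π₁(A,Y) + (1-p)·q·π₁(B,X) + (1-p)·(1-q)·π₁(B,Y)
= 0.9·0.4·5 + 0.9·0.6·7 + 0.1·0.4·5 + 0.1·0.6·3
= 5.96

E[P2] = 5.96 (similar calculation)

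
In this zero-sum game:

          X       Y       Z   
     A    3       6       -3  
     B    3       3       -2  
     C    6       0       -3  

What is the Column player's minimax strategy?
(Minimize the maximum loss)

Column should play Z, value = -2

Work:
Column player minimizes Row's maximum payoff:
Column X: max payoff to Row = 6
Column Y: max payoff to Row = 6
Column Z: max payoff to Row = -2
Minimum is -2, achieved by column Z.
Minimax strategy: Z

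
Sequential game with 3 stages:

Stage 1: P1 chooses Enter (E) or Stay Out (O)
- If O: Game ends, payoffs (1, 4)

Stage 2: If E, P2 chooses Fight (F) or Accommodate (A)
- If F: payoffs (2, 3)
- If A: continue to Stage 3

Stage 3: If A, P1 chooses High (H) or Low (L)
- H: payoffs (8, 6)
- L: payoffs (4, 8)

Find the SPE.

SPE: (E, A, H); Outcome (8, 6)

Work:
Stage 3: P1 chooses H (8 vs 4)
Stage 2: P2: F->3, A->6 (anticipating H). Choose A
Stage 1: P1: O->1, E->8 (anticipating A, H). Choose E
SPE path: E -> A -> H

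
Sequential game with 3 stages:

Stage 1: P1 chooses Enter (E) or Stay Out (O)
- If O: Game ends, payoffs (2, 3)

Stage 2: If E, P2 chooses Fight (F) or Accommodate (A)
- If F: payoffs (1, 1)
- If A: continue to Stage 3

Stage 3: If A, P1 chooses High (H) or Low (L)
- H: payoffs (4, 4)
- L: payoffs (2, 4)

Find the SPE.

SPE: (E, A, H); Outcome (4, 4)

Work:
Stage 3: P1 chooses H (4 vs 2)
Stage 2: P2: F->1, A->4 (anticipating H). Choose A
Stage 1: P1: O->2, E->4 (anticipating A, H). Choose E
SPE path: E -> A -> H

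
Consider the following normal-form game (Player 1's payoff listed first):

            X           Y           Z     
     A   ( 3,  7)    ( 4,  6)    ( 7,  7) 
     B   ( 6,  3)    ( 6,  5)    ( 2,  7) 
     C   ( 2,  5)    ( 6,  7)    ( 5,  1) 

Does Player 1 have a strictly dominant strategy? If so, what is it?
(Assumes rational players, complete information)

No strictly dominant strategy exists for Player 1

Work:
A strategy strictly dominates another if it gives a strictly higher payoff against every opponent action. Compare each pair of P1's strategies column-by-column:
  A vs B: [3 vs 6, 4 vs 6, 7 vs 2] → A does not strictly dominate B (column X: 3 ≤ 6)
  A vs C: [3 vs 2, 4 vs 6, 7 vs 5] → A does not strictly dominate C (column Y: 4 ≤ 6)
  B vs A: [6 vs 3, 6 vs 4, 2 vs 7] → B does not strictly dominate A (column Z: 2 ≤ 7)
  B vs C: [6 vs 2, 6 vs 6, 2 vs 5] → B does not strictly dominate C (column Y: 6 ≤ 6)
  C vs A: [2 vs 3, 6 vs 4, 5 vs 7] → C does not strictly dominate A (column X: 2 ≤ 3)
  C vs B: [2 vs 6, 6 vs 6, 5 vs 2] → C does not strictly dominate B (column X: 2 ≤ 6)
No single strategy strictly dominates all others → no strictly dominant strategy.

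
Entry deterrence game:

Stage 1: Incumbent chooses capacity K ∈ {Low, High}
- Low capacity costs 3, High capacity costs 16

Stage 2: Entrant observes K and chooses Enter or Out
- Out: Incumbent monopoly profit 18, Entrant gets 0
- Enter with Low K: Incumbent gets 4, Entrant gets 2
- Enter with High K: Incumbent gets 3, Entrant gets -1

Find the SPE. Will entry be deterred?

SPE: (High, Enter|Low, Out|High); Entry deterred. Incumbent net profit = 2

Work:
After Low K: Entrant enters (2 > 0)
After High K: Entrant stays out (-1 < 0)
Incumbent: Low → 4−3=1, High → 18−16=2
Incumbent chooses High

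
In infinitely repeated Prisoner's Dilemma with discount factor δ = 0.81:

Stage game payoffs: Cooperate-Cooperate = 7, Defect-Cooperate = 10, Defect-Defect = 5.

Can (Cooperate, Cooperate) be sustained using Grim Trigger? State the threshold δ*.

δ* = 0.6; since δ = 0.81 ≥ 0.6, cooperation can be sustained

Work:
For Grim Trigger:
Cooperate forever: 7/(1-δ)
Defect then punished: 10 + 5·δ/(1-δ)
Need: 7/(1-δ) ≥ 10 + 5·δ/(1-δ)
Solving: δ ≥ (T-R)/(T-P) = (10-7)/(10-5) = 0.6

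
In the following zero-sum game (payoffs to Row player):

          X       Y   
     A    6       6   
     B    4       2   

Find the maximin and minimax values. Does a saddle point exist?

Maximin = 6, Minimax = 6, Saddle: True

Work:
Row minimums: [6, 2] → maximin = 6
Column maximums: [6, 6] → minimax = 6
Saddle point exists! Game value = 6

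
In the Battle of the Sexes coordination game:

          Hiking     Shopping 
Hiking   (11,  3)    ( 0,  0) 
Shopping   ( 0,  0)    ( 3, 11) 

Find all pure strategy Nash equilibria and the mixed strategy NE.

Pure NE: (Hiking, Hiking) and (Shopping, Shopping); Mixed NE: p = 0.7857, q = 0.2143

Work:
Check pure NE:
(Hiking, Hiking): (11, 3) - no unilateral deviation beneficial
(Shopping, Shopping): (3, 11) - no unilateral deviation beneficial
Mixed NE: P1 plays Hiking with p = 0.7857, P2 plays Hiking with q = 0.2143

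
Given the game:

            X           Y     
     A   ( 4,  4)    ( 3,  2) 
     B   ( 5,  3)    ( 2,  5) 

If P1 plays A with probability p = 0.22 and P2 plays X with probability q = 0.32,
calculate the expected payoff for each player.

E[P1] = 3.0392, E[P2] = 3.9816

Work:
E[P1] = p·q·π₁(A,X) + p·(1-q)·π₁(A,Y) + (1-p)·q·π₁(B,X) + (1-p)·(1-q)·π₁(B,Y)
= 0.22·0.32·4 + 0.22·0.68·3 + 0.78·0.32·5 + 0.78·0.68·2
= 3.0392

E[P2] = 3.9816 (similar calculation)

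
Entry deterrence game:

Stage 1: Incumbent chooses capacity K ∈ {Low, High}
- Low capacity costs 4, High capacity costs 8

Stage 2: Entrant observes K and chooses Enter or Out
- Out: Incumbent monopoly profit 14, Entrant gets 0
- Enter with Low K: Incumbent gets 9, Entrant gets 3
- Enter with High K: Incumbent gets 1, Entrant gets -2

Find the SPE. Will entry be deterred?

SPE: (High, Enter|Low, Out|High); Entry deterred. Incumbent net profit = 6

Work:
After Low K: Entrant enters (3 > 0)
After High K: Entrant stays out (-2 < 0)
Incumbent: Low → 9−4=5, High → 14−8=6
Incumbent chooses High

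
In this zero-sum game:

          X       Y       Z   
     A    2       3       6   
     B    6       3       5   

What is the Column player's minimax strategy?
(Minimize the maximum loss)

Column should play Y, value = 3

Work:
Column player minimizes Row's maximum payoff:
Column X: max payoff to Row = 6
Column Y: max payoff to Row = 3
Column Z: max payoff to Row = 6
Minimum is 3, achieved by column Y.
Minimax strategy: Y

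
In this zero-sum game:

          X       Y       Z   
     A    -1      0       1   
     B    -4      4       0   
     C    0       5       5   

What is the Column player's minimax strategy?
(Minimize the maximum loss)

Column should play X, value = 0

Work:
Column player minimizes Row's maximum payoff:
Column X: max payoff to Row = 0
Column Y: max payoff to Row = 5
Column Z: max payoff to Row = 5
Minimum is 0, achieved by column X.
Minimax strategy: X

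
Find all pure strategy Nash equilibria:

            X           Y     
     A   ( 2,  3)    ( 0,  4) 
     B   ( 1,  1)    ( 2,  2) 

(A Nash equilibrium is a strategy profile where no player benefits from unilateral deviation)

Nash equilibrium: (B, Y)

Work:
Best responses:
  P1 vs X: payoffs [2, 1] → best response A (payoff 2)
  P1 vs Y: payoffs [0, 2] → best response B (payoff 2)
  P2 vs A: payoffs [3, 4] → best response Y (payoff 4)
  P2 vs B: payoffs [1, 2] → best response Y (payoff 2)
Mutual best responses: (B,Y) → Nash equilibria.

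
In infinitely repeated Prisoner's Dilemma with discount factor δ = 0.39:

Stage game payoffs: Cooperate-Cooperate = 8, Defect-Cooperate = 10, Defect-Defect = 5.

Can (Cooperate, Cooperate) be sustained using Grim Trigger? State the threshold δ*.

δ* = 0.4; since δ = 0.39 < 0.4, cooperation cannot be sustained

Work:
For Grim Trigger:
Cooperate forever: 8/(1-δ)
Defect then punished: 10 + 5·δ/(1-δ)
Need: 8/(1-δ) ≥ 10 + 5·δ/(1-δ)
Solving: δ ≥ (T-R)/(T-P) = (10-8)/(10-5) = 0.4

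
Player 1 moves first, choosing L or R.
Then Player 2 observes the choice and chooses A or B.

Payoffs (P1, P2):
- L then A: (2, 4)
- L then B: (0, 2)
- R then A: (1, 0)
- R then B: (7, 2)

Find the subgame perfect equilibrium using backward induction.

P1 plays R, P2 plays A after L and B after R; Payoff (7, 2)

Work:
Backward induction:
After L: P2 chooses A → P1 gets 2
After R: P2 chooses B → P1 gets 7
P1 chooses R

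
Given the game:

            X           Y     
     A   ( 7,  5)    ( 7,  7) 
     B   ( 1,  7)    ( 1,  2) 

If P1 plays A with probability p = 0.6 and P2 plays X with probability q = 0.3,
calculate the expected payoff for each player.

E[P1] = 4.6, E[P2] = 5.24

Work:
E[P1] = p·q·π₁(A,X) + p·(1-q)·π₁(A,Y) + (1-p)·q·π₁(B,X) + (1-p)·(1-q)·π₁(B,Y)
= 0.6·0.3·7 + 0.6·0.7·7 + 0.4·0.3·1 + 0.4·0.7·1
= 4.6

E[P2] = 5.24 (similar calculation)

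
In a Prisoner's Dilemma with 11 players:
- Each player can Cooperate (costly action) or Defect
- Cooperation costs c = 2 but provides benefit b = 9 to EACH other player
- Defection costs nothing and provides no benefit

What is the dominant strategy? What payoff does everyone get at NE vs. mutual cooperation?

Dominant: Defect; NE payoff = 0; Coop payoff = 88

Work:
Defect dominates (saves cost c = 2, benefit to others is external)
NE: All defect → everyone gets 0
If all cooperate: each receives (10)×9 - 2 = 88
Social dilemma: 88 > 0 but NE gives 0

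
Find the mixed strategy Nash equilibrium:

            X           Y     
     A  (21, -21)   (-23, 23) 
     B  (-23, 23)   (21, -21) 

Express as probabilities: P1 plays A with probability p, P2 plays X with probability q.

p = 0.5, q = 0.5

Work:
Find probabilities that make opponent indifferent:
P2 chooses q to make P1 indifferent between A and B
P1 chooses p to make P2 indifferent between X and Y
Mixed NE: P1 plays (A: 0.5, B: 0.5), P2 plays (X: 0.5, Y: 0.5)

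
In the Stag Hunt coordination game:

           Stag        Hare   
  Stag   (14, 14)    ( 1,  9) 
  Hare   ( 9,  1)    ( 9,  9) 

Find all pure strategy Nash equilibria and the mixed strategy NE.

Pure NE: (Stag, Stag) and (Hare, Hare); Mixed NE: p = 0.6154, q = 0.6154

Work:
Check pure NE:
(Stag, Stag): (14, 14) - no unilateral deviation beneficial
(Hare, Hare): (9, 9) - no unilateral deviation beneficial
Mixed NE: P1 plays Stag with p = 0.6154, P2 plays Stag with q = 0.6154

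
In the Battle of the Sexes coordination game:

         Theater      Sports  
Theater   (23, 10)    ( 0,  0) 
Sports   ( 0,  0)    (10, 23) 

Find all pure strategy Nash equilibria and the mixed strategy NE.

Pure NE: (Theater, Theater) and (Sports, Sports); Mixed NE: p = 0.697, q = 0.303

Work:
Check pure NE:
(Theater, Theater): (23, 10) - no unilateral deviation beneficial
(Sports, Sports): (10, 23) - no unilateral deviation beneficial
Mixed NE: P1 plays Theater with p = 0.697, P2 plays Theater with q = 0.303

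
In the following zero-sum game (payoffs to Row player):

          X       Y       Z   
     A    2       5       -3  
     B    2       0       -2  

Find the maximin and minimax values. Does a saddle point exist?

Maximin = -2, Minimax = -2, Saddle: True

Work:
Row minimums: [-3, -2] → maximin = -2
Column maximums: [2, 5, -2] → minimax = -2
Saddle point exists! Game value = -2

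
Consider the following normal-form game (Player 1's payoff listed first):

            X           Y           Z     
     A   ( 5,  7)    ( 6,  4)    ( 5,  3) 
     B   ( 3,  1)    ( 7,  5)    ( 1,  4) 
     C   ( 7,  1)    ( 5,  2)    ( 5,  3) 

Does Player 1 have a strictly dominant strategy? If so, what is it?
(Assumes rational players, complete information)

No strictly dominant strategy exists for Player 1

Work:
A strategy strictly dominates another if it gives a strictly higher payoff against every opponent action. Compare each pair of P1's strategies column-by-column:
  A vs B: [5 vs 3, 6 vs 7, 5 vs 1] → A does not strictly dominate B (column Y: 6 ≤ 7)
  A vs C: [5 vs 7, 6 vs 5, 5 vs 5] → A does not strictly dominate C (column X: 5 ≤ 7)
  B vs A: [3 vs 5, 7 vs 6, 1 vs 5] → B does not strictly dominate A (column X: 3 ≤ 5)
  B vs C: [3 vs 7, 7 vs 5, 1 vs 5] → B does not strictly dominate C (column X: 3 ≤ 7)
  C vs A: [7 vs 5, 5 vs 6, 5 vs 5] → C does not strictly dominate A (column Y: 5 ≤ 6)
  C vs B: [7 vs 3, 5 vs 7, 5 vs 1] → C does not strictly dominate B (column Y: 5 ≤ 7)
No single strategy strictly dominates all others → no strictly dominant strategy.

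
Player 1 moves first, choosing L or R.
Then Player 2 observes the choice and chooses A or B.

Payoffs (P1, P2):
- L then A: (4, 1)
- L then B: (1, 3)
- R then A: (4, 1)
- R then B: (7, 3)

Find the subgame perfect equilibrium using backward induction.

P1 plays R, P2 plays B after L and B after R; Payoff (7, 3)

Work:
Backward induction:
After L: P2 chooses B → P1 gets 1
After R: P2 chooses B → P1 gets 7
P1 chooses R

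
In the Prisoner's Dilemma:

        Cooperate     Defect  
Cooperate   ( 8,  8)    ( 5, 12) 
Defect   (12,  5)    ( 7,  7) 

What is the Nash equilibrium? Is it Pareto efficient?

(Defect, Defect) is NE; not Pareto efficient

Work:
Defect dominates Cooperate for both players:
If P2 cooperates: Defect (12) > Cooperate (8)
If P2 defects: Defect (7) > Cooperate (5)
NE: (Defect, Defect) with payoff (7, 7)
But (Cooperate, Cooperate) = (8, 8) Pareto dominates (7, 7)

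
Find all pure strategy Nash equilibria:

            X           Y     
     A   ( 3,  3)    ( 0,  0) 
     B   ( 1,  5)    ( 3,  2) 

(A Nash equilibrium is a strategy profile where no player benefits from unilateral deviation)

Nash equilibrium: (A, X)

Work:
Best responses:
  P1 vs X: payoffs [3, 1] → best response A (payoff 3)
  P1 vs Y: payoffs [0, 3] → best response B (payoff 3)
  P2 vs A: payoffs [3, 0] → best response X (payoff 3)
  P2 vs B: payoffs [5, 2] → best response X (payoff 5)
Mutual best responses: (A,X) → Nash equilibria.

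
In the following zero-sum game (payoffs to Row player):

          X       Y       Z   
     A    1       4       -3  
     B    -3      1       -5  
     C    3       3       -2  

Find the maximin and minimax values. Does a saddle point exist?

Maximin = -2, Minimax = -2, Saddle: True

Work:
Row minimums: [-3, -5, -2] → maximin = -2
Column maximums: [3, 4, -2] → minimax = -2
Saddle point exists! Game value = -2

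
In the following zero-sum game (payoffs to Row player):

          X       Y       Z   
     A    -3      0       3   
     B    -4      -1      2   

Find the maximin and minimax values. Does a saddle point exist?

Maximin = -3, Minimax = -3, Saddle: True

Work:
Row minimums: [-3, -4] → maximin = -3
Column maximums: [-3, 0, 3] → minimax = -3
Saddle point exists! Game value = -3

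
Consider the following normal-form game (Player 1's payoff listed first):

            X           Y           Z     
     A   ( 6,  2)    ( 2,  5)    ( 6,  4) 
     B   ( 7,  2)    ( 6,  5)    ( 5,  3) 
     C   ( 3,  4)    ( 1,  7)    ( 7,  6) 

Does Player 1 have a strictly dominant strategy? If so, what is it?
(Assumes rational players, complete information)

No strictly dominant strategy exists for Player 1

Work:
A strategy strictly dominates another if it gives a strictly higher payoff against every opponent action. Compare each pair of P1's strategies column-by-column:
  A vs B: [6 vs 7, 2 vs 6, 6 vs 5] → A does not strictly dominate B (column X: 6 ≤ 7)
  A vs C: [6 vs 3, 2 vs 1, 6 vs 7] → A does not strictly dominate C (column Z: 6 ≤ 7)
  B vs A: [7 vs 6, 6 vs 2, 5 vs 6] → B does not strictly dominate A (column Z: 5 ≤ 6)
  B vs C: [7 vs 3, 6 vs 1, 5 vs 7] → B does not strictly dominate C (column Z: 5 ≤ 7)
  C vs A: [3 vs 6, 1 vs 2, 7 vs 6] → C does not strictly dominate A (column X: 3 ≤ 6)
  C vs B: [3 vs 7, 1 vs 6, 7 vs 5] → C does not strictly dominate B (column X: 3 ≤ 7)
No single strategy strictly dominates all others → no strictly dominant strategy.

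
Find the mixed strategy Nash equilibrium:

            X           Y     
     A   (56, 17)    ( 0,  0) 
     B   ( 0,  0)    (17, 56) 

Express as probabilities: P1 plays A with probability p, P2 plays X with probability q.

p = 0.7671, q = 0.2329

Work:
Find probabilities that make opponent indifferent:
P2 chooses q to make P1 indifferent between A and B
P1 chooses p to make P2 indifferent between X and Y
Mixed NE: P1 plays (A: 0.7671, B: 0.2329), P2 plays (X: 0.2329, Y: 0.7671)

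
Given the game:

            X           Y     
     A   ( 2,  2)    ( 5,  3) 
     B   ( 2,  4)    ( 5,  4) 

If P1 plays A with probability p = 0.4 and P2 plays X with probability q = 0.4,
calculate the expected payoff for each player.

E[P1] = 3.8, E[P2] = 3.44

Work:
E[P1] = p·q·π₁(A,X) + p·(1-q)·π₁(A,Y) + (1-p)·q·π₁(B,X) + (1-p)·(1-q)·π₁(B,Y)
= 0.4·0.4·2 + 0.4·0.6·5 + 0.6·0.4·2 + 0.6·0.6·5
= 3.8

E[P2] = 3.44 (similar calculation)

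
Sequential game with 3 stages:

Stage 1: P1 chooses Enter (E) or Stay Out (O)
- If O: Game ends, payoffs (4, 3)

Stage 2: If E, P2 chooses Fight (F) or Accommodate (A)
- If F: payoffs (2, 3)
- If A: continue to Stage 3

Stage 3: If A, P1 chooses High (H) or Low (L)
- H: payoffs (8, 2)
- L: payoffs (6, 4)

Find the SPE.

SPE: (O, F, H); Outcome (4, 3)

Work:
Stage 3: P1 chooses H (8 vs 6)
Stage 2: P2: F->3, A->2 (anticipating H). Choose F
Stage 1: P1: O->4, E->2 (anticipating F, H). Choose O
SPE path: O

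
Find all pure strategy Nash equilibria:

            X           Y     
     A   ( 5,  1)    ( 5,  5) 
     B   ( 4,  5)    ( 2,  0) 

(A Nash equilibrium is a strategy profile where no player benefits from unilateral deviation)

Nash equilibrium: (A, Y)

Work:
Best responses:
  P1 vs X: payoffs [5, 4] → best response A (payoff 5)
  P1 vs Y: payoffs [5, 2] → best response A (payoff 5)
  P2 vs A: payoffs [1, 5] → best response Y (payoff 5)
  P2 vs B: payoffs [5, 0] → best response X (payoff 5)
Mutual best responses: (A,Y) → Nash equilibria.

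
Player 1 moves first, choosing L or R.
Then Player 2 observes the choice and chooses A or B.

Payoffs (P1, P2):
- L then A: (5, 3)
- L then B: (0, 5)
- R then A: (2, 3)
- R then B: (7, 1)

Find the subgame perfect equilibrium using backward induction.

P1 plays R, P2 plays B after L and A after R; Payoff (2, 3)

Work:
Backward induction:
After L: P2 chooses B → P1 gets 0
After R: P2 chooses A → P1 gets 2
P1 chooses R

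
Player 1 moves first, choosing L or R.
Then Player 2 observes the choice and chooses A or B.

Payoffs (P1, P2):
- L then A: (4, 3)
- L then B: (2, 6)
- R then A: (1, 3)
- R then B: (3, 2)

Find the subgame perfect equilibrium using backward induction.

P1 plays L, P2 plays B after L and A after R; Payoff (2, 6)

Work:
Backward induction:
After L: P2 chooses B → P1 gets 2
After R: P2 chooses A → P1 gets 1
P1 chooses L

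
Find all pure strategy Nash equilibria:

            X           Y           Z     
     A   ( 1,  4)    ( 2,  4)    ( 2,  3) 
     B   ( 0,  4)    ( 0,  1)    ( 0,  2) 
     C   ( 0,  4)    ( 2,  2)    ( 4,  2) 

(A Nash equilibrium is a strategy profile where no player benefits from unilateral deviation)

Nash equilibrium: (A, X), (A, Y)

Work:
Best responses:
  P1 vs X: payoffs [1, 0, 0] → best response A (payoff 1)
  P1 vs Y: payoffs [2, 0, 2] → best response A/C (payoff 2)
  P1 vs Z: payoffs [2, 0, 4] → best response C (payoff 4)
  P2 vs A: payoffs [4, 4, 3] → best response X/Y (payoff 4)
  P2 vs B: payoffs [4, 1, 2] → best response X (payoff 4)
  P2 vs C: payoffs [4, 2, 2] → best response X (payoff 4)
Mutual best responses: (A,X), (A,Y) → Nash equilibria.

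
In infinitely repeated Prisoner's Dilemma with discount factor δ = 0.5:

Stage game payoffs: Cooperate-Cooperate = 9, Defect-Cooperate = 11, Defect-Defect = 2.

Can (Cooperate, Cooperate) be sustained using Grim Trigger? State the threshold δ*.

δ* = 0.2222; since δ = 0.5 ≥ 0.2222, cooperation can be sustained

Work:
For Grim Trigger:
Cooperate forever: 9/(1-δ)
Defect then punished: 11 + 2·δ/(1-δ)
Need: 9/(1-δ) ≥ 11 + 2·δ/(1-δ)
Solving: δ ≥ (T-R)/(T-P) = (11-9)/(11-2) = 0.2222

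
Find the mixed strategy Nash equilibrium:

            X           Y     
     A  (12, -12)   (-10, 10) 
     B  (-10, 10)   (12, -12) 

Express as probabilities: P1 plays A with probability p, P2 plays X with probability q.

p = 0.5, q = 0.5

Work:
Find probabilities that make opponent indifferent:
P2 chooses q to make P1 indifferent between A and B
P1 chooses p to make P2 indifferent between X and Y
Mixed NE: P1 plays (A: 0.5, B: 0.5), P2 plays (X: 0.5, Y: 0.5)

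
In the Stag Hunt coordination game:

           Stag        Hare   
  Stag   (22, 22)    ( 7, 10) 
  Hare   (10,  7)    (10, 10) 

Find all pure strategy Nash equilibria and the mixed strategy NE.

Pure NE: (Stag, Stag) and (Hare, Hare); Mixed NE: p = 0.2, q = 0.2

Work:
Check pure NE:
(Stag, Stag): (22, 22) - no unilateral deviation beneficial
(Hare, Hare): (10, 10) - no unilateral deviation beneficial
Mixed NE: P1 plays Stag with p = 0.2, P2 plays Stag with q = 0.2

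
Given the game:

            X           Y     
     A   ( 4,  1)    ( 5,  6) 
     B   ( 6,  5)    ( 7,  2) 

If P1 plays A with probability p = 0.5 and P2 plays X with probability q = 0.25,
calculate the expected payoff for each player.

E[P1] = 5.75, E[P2] = 3.75

Work:
E[P1] = p·q·π₁(A,X) + p·(1-q)·π₁(A,Y) + (1-p)·q·π₁(B,X) + (1-p)·(1-q)·π₁(B,Y)
= 0.5·0.25·4 + 0.5·0.75·5 + 0.5·0.25·6 + 0.5·0.75·7
= 5.75

E[P2] = 3.75 (similar calculation)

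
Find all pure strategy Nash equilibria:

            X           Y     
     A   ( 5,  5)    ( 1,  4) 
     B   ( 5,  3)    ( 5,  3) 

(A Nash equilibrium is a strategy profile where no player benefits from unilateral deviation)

Nash equilibrium: (A, X), (B, X), (B, Y)

Work:
Best responses:
  P1 vs X: payoffs [5, 5] → best response A/B (payoff 5)
  P1 vs Y: payoffs [1, 5] → best response B (payoff 5)
  P2 vs A: payoffs [5, 4] → best response X (payoff 5)
  P2 vs B: payoffs [3, 3] → best response X/Y (payoff 3)
Mutual best responses: (A,X), (B,X), (B,Y) → Nash equilibria.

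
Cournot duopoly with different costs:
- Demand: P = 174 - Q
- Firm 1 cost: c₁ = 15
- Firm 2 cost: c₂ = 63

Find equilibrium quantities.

q₁* = 69.0, q₂* = 21.0

Work:
Reaction: q₁ = (174 - 15 - q₂)/2
Reaction: q₂ = (174 - 63 - q₁)/2
Solve simultaneously:
q₁* = (174 - 2×15 + 63)/3 = 69.0
q₂* = (174 - 2×63 + 15)/3 = 21.0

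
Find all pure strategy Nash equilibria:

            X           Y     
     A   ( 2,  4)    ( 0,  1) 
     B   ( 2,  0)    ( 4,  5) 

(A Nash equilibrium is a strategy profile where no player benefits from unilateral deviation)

Nash equilibrium: (A, X), (B, Y)

Work:
Best responses:
  P1 vs X: payoffs [2, 2] → best response A/B (payoff 2)
  P1 vs Y: payoffs [0, 4] → best response B (payoff 4)
  P2 vs A: payoffs [4, 1] → best response X (payoff 4)
  P2 vs B: payoffs [0, 5] → best response Y (payoff 5)
Mutual best responses: (A,X), (B,Y) → Nash equilibria.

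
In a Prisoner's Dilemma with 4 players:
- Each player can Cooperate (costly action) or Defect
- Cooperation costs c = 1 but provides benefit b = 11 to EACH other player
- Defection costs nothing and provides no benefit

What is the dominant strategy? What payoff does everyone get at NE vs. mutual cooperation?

Dominant: Defect; NE payoff = 0; Coop payoff = 32

Work:
Defect dominates (saves cost c = 1, benefit to others is external)
NE: All defect → everyone gets 0
If all cooperate: each receives (3)×11 - 1 = 32
Social dilemma: 32 > 0 but NE gives 0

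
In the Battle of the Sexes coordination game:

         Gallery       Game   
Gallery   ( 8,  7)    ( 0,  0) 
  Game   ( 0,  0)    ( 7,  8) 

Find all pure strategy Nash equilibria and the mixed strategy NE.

Pure NE: (Gallery, Gallery) and (Game, Game); Mixed NE: p = 0.5333, q = 0.4667

Work:
Check pure NE:
(Gallery, Gallery): (8, 7) - no unilateral deviation beneficial
(Game, Game): (7, 8) - no unilateral deviation beneficial
Mixed NE: P1 plays Gallery with p = 0.5333, P2 plays Gallery with q = 0.4667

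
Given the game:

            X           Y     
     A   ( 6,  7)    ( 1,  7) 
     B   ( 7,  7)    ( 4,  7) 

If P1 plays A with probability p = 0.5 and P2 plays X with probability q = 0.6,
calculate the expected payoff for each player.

E[P1] = 4.9, E[P2] = 7.0

Work:
E[P1] = p·q·π₁(A,X) + p·(1-q)·π₁(A,Y) + (1-p)·q·π₁(B,X) + (1-p)·(1-q)·π₁(B,Y)
= 0.5·0.6·6 + 0.5·0.4·1 + 0.5·0.6·7 + 0.5·0.4·4
= 4.9

E[P2] = 7.0 (similar calculation)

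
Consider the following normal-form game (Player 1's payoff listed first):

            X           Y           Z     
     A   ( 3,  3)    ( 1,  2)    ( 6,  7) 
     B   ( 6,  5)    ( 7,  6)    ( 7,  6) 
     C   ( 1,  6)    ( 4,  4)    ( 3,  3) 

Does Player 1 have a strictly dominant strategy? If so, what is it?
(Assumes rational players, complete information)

Yes, Player 1's strictly dominant strategy is B

Work:
A strategy strictly dominates another if it gives a strictly higher payoff against every opponent action. Compare each pair of P1's strategies column-by-column:
  A vs B: [3 vs 6, 1 vs 7, 6 vs 7] → A does not strictly dominate B (column X: 3 ≤ 6)
  A vs C: [3 vs 1, 1 vs 4, 6 vs 3] → A does not strictly dominate C (column Y: 1 ≤ 4)
  B vs A: [6 vs 3, 7 vs 1, 7 vs 6] → B strictly dominates A
  B vs C: [6 vs 1, 7 vs 4, 7 vs 3] → B strictly dominates C
  C vs A: [1 vs 3, 4 vs 1, 3 vs 6] → C does not strictly dominate A (column X: 1 ≤ 3)
  C vs B: [1 vs 6, 4 vs 7, 3 vs 7] → C does not strictly dominate B (column X: 1 ≤ 6)
B strictly dominates every other strategy → strictly dominant.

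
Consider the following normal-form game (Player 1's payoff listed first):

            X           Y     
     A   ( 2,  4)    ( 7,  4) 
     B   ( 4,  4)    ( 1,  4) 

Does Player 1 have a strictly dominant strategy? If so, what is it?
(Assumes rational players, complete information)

No strictly dominant strategy exists for Player 1

Work:
A strategy strictly dominates another if it gives a strictly higher payoff against every opponent action. Compare each pair of P1's strategies column-by-column:
  A vs B: [2 vs 4, 7 vs 1] → A does not strictly dominate B (column X: 2 ≤ 4)
  B vs A: [4 vs 2, 1 vs 7] → B does not strictly dominate A (column Y: 1 ≤ 7)
No single strategy strictly dominates all others → no strictly dominant strategy.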